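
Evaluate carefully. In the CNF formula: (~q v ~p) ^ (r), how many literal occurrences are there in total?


Counting literals in each clause:
Clause 1: 2 literal(s)
Clause 2: 1 literal(s)
Total = 3

3


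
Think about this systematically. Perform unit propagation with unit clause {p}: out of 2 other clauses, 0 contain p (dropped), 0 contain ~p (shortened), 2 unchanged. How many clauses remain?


Satisfied (removed): 0
Shortened (remain): 0
Unchanged (remain): 2
Remaining = 0 + 2 = 2

2


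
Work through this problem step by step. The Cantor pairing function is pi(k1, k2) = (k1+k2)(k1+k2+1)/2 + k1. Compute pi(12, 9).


k1 + k2 = 21
(k1+k2)(k1+k2+1)/2 = 21 * 22 / 2 = 231
pi = 231 + 12 = 243

243


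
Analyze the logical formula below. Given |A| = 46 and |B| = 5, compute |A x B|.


The Cartesian product A x B contains all ordered pairs (a, b).
|A x B| = |A| * |B| = 46 * 5 = 230

230


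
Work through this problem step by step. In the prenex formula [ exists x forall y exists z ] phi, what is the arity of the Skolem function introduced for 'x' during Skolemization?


Quantifier prefix: exists x forall y exists z
'x' is existentially quantified at position 1.
No universal quantifiers precede it.
Skolem function arity = 0 (a Skolem constant)

0


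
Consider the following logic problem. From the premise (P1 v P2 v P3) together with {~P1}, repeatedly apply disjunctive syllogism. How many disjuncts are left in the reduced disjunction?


Original disjuncts (3): P1, P2, P3
Negated (eliminate): ~P1
Remaining disjuncts: P2, P3
Count = 3 - 1 = 2

2


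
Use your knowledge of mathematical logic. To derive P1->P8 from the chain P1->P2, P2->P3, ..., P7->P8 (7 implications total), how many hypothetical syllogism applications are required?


With 7 implications in a chain connecting 8 propositions:
P1->P2, P2->P3, ..., P7->P8
Steps needed = (number of implications) - 1 = 7 - 1 = 6

6


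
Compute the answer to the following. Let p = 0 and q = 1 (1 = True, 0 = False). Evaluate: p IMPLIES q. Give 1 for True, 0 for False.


p = 0, q = 1
Operation: p IMPLIES q
Evaluate: 0 IMPLIES 1 = 1

1


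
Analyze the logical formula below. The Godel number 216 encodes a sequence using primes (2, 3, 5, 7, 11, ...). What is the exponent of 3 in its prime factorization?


Factorize 216 by dividing by 3 repeatedly.
Division steps: 3 divides 216 exactly 3 time(s).
Exponent of 3 = 3

3


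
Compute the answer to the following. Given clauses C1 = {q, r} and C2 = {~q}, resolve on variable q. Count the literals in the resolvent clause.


Remove q from C1 and ~q from C2.
C1 remainder: {r}
C2 remainder: {}
Union (resolvent): {r}
Resolvent has 1 literal(s).

1


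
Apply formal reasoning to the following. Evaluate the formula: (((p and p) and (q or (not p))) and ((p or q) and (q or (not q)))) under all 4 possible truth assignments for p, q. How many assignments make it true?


Check all 4 assignments:
p=0, q=0: 0
p=0, q=1: 0
p=1, q=0: 0
p=1, q=1: 1
Count of True = 1

1


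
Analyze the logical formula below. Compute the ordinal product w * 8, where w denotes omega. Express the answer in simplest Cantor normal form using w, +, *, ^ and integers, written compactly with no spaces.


Compute w * 8.
Ordinal * is associative and left-distributive over +, but NOT commutative; for finite n>1, n*w = w but w*n stays w*n.
w * 8 means 8 copies of w concatenated: w*8.
Result = w*8

w*8


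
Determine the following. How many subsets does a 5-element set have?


The power set of a set with n elements has 2^n elements.
|P(S)| = 2^5 = 32

32


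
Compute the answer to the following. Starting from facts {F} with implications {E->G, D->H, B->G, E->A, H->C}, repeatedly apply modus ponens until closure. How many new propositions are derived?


Initial facts: {F}
Apply modus ponens to closure:
  (no implication fires)
Final known: {F}
New propositions: {(none)}
Count = 0

0


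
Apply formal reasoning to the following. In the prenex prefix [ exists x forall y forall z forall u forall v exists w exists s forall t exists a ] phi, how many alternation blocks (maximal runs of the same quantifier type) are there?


Quantifier-type sequence: E A A A A E E A E  (A=forall, E=exists)
Group into maximal same-type runs:
  Ex1 | Ax4 | Ex2 | Ax1 | Ex1
Number of blocks = 5

5


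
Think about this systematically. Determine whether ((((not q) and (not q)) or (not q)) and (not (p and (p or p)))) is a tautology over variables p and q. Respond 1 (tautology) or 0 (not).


Check all 4 assignments:
p=0, q=0: 1
p=0, q=1: 0
p=1, q=0: 0
p=1, q=1: 0
Satisfying count = 1/4.
Tautology iff count = 4: no.

0


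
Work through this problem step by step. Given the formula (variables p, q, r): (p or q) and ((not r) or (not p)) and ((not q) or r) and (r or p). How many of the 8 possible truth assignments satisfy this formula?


Evaluate all 8 assignments for p, q, r:
p=0, q=0, r=0: 0
p=0, q=0, r=1: 0
p=0, q=1, r=0: 0
p=0, q=1, r=1: 1
p=1, q=0, r=0: 1
p=1, q=0, r=1: 0
p=1, q=1, r=0: 0
p=1, q=1, r=1: 0
Satisfying count = 2

2


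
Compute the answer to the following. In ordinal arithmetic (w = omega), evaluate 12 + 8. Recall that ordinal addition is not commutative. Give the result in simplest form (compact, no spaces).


Compute 12 + 8.
Ordinal + is associative but NOT commutative; for finite n>0, n + w = w but w + n stays w+n.
Both operands finite; ordinal + agrees with natural +: 12 + 8 = 20.
Result = 20

20


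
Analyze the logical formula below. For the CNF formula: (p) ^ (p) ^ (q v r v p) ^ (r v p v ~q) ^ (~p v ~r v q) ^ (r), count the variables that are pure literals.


Check each variable for pure literal status:
p: mixed (not pure)
q: mixed (not pure)
r: mixed (not pure)
Pure literal count = 0

0


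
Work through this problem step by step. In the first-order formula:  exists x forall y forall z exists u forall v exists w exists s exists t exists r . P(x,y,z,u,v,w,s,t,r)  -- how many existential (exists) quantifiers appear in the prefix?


Quantifier prefix: exists x forall y forall z exists u forall v exists w exists s exists t exists r
Mark each quantifier type:
  E U U E U E E E E
Universal count = 3, Existential count = 6
Asked for existential (exists) quantifiers: 6

6


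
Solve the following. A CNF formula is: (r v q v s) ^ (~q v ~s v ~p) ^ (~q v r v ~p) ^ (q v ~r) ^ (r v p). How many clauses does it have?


A CNF formula is a conjunction of clauses.
Clauses are separated by ^.
Counting the conjuncts: 5 clauses.

5


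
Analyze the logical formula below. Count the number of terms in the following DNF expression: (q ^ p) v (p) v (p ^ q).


A DNF formula is a disjunction of terms (conjunctions).
Terms are separated by v.
Counting the disjuncts: 3 terms.

3


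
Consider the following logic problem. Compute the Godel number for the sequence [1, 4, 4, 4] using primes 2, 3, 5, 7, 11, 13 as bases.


Encode each element as an exponent of the corresponding prime:
  2^1 = 2
  3^4 = 81
  5^4 = 625
  7^4 = 2401
Product = 2 * 81 * 625 * 2401 = 243101250

243101250


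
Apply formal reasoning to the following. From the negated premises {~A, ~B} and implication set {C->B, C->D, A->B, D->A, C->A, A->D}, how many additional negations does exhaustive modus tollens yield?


Initial negated facts: {~A, ~B}
Apply modus tollens to closure:
  ~B and C->B  =>  ~C
  ~A and D->A  =>  ~D
Final negated: {~A, ~B, ~C, ~D}
New negations: {~C, ~D}
Count = 2

2


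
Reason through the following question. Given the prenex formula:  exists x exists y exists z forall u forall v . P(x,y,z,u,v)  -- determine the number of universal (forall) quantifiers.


Quantifier prefix: exists x exists y exists z forall u forall v
Mark each quantifier type:
  E E E U U
Universal count = 2, Existential count = 3
Asked for universal (forall) quantifiers: 2

2


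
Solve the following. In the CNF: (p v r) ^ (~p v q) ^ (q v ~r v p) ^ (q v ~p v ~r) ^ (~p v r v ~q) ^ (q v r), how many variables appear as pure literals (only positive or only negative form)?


Check each variable for pure literal status:
p: mixed (not pure)
q: mixed (not pure)
r: mixed (not pure)
Pure literal count = 0

0


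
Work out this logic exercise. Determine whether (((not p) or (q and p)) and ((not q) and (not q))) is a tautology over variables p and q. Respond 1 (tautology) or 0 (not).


Check all 4 assignments:
p=0, q=0: 1
p=0, q=1: 0
p=1, q=0: 0
p=1, q=1: 0
Satisfying count = 1/4.
Tautology iff count = 4: no.

0


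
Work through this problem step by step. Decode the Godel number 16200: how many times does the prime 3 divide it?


Factorize 16200 by dividing by 3 repeatedly.
Division steps: 3 divides 16200 exactly 4 time(s).
Exponent of 3 = 4

4


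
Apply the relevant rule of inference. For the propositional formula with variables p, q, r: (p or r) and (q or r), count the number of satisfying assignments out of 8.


Evaluate all 8 assignments for p, q, r:
p=0, q=0, r=0: 0
p=0, q=0, r=1: 1
p=0, q=1, r=0: 0
p=0, q=1, r=1: 1
p=1, q=0, r=0: 0
p=1, q=0, r=1: 1
p=1, q=1, r=0: 1
p=1, q=1, r=1: 1
Satisfying count = 5

5


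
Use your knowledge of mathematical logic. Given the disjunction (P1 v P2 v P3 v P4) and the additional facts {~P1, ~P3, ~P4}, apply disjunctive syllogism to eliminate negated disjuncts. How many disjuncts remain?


Original disjuncts (4): P1, P2, P3, P4
Negated (eliminate): ~P1, ~P3, ~P4
Remaining disjuncts: P2
Count = 4 - 3 = 1

1


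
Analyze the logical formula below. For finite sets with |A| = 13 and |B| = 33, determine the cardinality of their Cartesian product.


The Cartesian product A x B contains all ordered pairs (a, b).
|A x B| = |A| * |B| = 13 * 33 = 429

429


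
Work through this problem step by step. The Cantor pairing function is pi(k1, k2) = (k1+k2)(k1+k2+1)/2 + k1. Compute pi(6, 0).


k1 + k2 = 6
(k1+k2)(k1+k2+1)/2 = 6 * 7 / 2 = 21
pi = 21 + 6 = 27

27


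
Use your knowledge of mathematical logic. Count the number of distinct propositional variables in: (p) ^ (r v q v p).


Identify each variable that appears in the formula.
Variables found: p, q, r
Count = 3

3


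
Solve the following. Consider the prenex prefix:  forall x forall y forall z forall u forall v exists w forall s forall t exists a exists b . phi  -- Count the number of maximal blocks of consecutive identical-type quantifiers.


Quantifier-type sequence: A A A A A E A A E E  (A=forall, E=exists)
Group into maximal same-type runs:
  Ax5 | Ex1 | Ax2 | Ex2
Number of blocks = 4

4


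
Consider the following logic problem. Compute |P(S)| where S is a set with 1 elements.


The power set of a set with n elements has 2^n elements.
|P(S)| = 2^1 = 2

2


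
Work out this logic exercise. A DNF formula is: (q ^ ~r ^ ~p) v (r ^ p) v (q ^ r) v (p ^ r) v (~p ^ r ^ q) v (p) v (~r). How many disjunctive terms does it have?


A DNF formula is a disjunction of terms (conjunctions).
Terms are separated by v.
Counting the disjuncts: 7 terms.

7


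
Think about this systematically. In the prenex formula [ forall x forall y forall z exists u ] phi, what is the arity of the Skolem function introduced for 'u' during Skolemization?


Quantifier prefix: forall x forall y forall z exists u
'u' is existentially quantified at position 4.
Universal variables preceding it: x, y, z
Skolem function arity = 3

3


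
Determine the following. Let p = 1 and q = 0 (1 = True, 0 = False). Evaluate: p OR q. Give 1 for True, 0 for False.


p = 1, q = 0
Operation: p OR q
Evaluate: 1 OR 0 = 1

1


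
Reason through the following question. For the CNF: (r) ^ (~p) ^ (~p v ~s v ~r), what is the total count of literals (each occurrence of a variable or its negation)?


Counting literals in each clause:
Clause 1: 1 literal(s)
Clause 2: 1 literal(s)
Clause 3: 3 literal(s)
Total = 5

5


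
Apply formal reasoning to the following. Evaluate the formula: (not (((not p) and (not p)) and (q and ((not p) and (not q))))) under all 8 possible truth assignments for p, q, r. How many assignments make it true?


Check all 8 assignments:
p=0, q=0, r=0: 1
p=0, q=0, r=1: 1
p=0, q=1, r=0: 1
p=0, q=1, r=1: 1
p=1, q=0, r=0: 1
p=1, q=0, r=1: 1
p=1, q=1, r=0: 1
p=1, q=1, r=1: 1
Count of True = 8

8


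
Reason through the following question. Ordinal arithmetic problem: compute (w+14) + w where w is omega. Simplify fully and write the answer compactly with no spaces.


Compute (w+14) + w.
Ordinal + is associative but NOT commutative; for finite n>0, n + w = w but w + n stays w+n.
(w+14) + w = w + (14+w) = w + w = w*2 (the finite tail 14 is absorbed by the right w).
Result = w*2

w*2


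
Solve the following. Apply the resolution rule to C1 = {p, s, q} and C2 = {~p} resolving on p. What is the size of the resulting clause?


Remove p from C1 and ~p from C2.
C1 remainder: {s, q}
C2 remainder: {}
Union (resolvent): {q, s}
Resolvent has 2 literal(s).

2


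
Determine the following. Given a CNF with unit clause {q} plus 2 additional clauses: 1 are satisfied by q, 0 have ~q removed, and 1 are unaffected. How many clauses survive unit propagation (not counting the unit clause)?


Satisfied (removed): 1
Shortened (remain): 0
Unchanged (remain): 1
Remaining = 0 + 1 = 1

1


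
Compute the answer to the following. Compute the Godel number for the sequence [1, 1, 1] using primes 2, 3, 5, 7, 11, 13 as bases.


Encode each element as an exponent of the corresponding prime:
  2^1 = 2
  3^1 = 3
  5^1 = 5
Product = 2 * 3 * 5 = 30

30


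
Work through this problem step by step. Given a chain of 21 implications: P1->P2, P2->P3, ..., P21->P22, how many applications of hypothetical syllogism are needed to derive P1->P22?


With 21 implications in a chain connecting 22 propositions:
P1->P2, P2->P3, ..., P21->P22
Steps needed = (number of implications) - 1 = 21 - 1 = 20

20


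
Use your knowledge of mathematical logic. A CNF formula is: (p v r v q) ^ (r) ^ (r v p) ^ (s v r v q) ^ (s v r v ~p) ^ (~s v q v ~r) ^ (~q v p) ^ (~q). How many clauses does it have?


A CNF formula is a conjunction of clauses.
Clauses are separated by ^.
Counting the conjuncts: 8 clauses.

8


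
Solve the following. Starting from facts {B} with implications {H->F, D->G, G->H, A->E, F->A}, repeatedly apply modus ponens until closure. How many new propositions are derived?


Initial facts: {B}
Apply modus ponens to closure:
  (no implication fires)
Final known: {B}
New propositions: {(none)}
Count = 0

0


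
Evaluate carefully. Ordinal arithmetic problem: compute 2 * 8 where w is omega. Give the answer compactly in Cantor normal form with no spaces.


Compute 2 * 8.
Ordinal * is associative and left-distributive over +, but NOT commutative; for finite n>1, n*w = w but w*n stays w*n.
Both finite; ordinal * agrees with natural *: 2 * 8 = 16.
Result = 16

16


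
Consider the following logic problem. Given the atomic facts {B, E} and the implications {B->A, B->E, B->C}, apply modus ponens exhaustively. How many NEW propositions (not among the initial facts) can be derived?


Initial facts: {B, E}
Apply modus ponens to closure:
  B and B->A  =>  A
  B and B->C  =>  C
Final known: {A, B, C, E}
New propositions: {A, C}
Count = 2

2


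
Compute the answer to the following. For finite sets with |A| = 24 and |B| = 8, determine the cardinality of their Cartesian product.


The Cartesian product A x B contains all ordered pairs (a, b).
|A x B| = |A| * |B| = 24 * 8 = 192

192


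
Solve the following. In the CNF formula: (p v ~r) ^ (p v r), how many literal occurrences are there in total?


Counting literals in each clause:
Clause 1: 2 literal(s)
Clause 2: 2 literal(s)
Total = 4

4


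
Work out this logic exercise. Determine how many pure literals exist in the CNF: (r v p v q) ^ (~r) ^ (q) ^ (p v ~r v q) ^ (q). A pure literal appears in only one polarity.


Check each variable for pure literal status:
p: pure positive
q: pure positive
r: mixed (not pure)
Pure literal count = 2

2


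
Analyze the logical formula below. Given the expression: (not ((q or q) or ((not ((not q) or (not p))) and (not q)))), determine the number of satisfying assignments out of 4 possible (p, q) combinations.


Check all 4 assignments:
p=0, q=0: 1
p=0, q=1: 0
p=1, q=0: 1
p=1, q=1: 0
Count of True = 2

2


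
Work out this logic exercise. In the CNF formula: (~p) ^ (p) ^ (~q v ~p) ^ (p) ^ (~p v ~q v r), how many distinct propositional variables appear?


Identify each variable that appears in the formula.
Variables found: p, q, r
Count = 3

3


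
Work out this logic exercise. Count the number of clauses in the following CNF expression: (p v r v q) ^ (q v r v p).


A CNF formula is a conjunction of clauses.
Clauses are separated by ^.
Counting the conjuncts: 2 clauses.

2


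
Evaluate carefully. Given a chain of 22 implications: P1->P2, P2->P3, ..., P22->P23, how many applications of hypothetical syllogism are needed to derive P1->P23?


With 22 implications in a chain connecting 23 propositions:
P1->P2, P2->P3, ..., P22->P23
Steps needed = (number of implications) - 1 = 22 - 1 = 21

21


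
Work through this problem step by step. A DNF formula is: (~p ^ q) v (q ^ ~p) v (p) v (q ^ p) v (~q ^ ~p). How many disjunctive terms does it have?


A DNF formula is a disjunction of terms (conjunctions).
Terms are separated by v.
Counting the disjuncts: 5 terms.

5


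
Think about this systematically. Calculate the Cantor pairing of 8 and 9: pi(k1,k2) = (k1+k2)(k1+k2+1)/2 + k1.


k1 + k2 = 17
(k1+k2)(k1+k2+1)/2 = 17 * 18 / 2 = 153
pi = 153 + 8 = 161

161


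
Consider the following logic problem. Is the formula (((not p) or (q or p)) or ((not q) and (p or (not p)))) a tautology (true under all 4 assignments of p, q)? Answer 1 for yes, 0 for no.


Check all 4 assignments:
p=0, q=0: 1
p=0, q=1: 1
p=1, q=0: 1
p=1, q=1: 1
Satisfying count = 4/4.
Tautology iff count = 4: yes.

1


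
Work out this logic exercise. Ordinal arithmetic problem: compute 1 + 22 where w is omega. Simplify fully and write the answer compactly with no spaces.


Compute 1 + 22.
Ordinal + is associative but NOT commutative; for finite n>0, n + w = w but w + n stays w+n.
Both operands finite; ordinal + agrees with natural +: 1 + 22 = 23.
Result = 23

23


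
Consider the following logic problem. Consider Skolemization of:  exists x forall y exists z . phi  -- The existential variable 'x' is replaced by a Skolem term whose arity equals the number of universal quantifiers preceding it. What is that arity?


Quantifier prefix: exists x forall y exists z
'x' is existentially quantified at position 1.
No universal quantifiers precede it.
Skolem function arity = 0 (a Skolem constant)

0


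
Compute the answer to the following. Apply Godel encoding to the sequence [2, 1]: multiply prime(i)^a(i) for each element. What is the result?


Encode each element as an exponent of the corresponding prime:
  2^2 = 4
  3^1 = 3
Product = 4 * 3 = 12

12


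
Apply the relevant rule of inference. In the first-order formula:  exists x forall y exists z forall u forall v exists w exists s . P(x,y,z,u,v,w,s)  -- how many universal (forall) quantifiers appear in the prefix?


Quantifier prefix: exists x forall y exists z forall u forall v exists w exists s
Mark each quantifier type:
  E U E U U E E
Universal count = 3, Existential count = 4
Asked for universal (forall) quantifiers: 3

3


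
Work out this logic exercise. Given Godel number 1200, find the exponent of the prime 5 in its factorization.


Factorize 1200 by dividing by 5 repeatedly.
Division steps: 5 divides 1200 exactly 2 time(s).
Exponent of 5 = 2

2


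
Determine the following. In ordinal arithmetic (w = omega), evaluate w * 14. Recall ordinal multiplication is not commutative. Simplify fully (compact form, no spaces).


Compute w * 14.
Ordinal * is associative and left-distributive over +, but NOT commutative; for finite n>1, n*w = w but w*n stays w*n.
w * 14 means 14 copies of w concatenated: w*14.
Result = w*14

w*14


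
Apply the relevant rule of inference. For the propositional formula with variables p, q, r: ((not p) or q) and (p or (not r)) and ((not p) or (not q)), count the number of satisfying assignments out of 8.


Evaluate all 8 assignments for p, q, r:
p=0, q=0, r=0: 1
p=0, q=0, r=1: 0
p=0, q=1, r=0: 1
p=0, q=1, r=1: 0
p=1, q=0, r=0: 0
p=1, q=0, r=1: 0
p=1, q=1, r=0: 0
p=1, q=1, r=1: 0
Satisfying count = 2

2


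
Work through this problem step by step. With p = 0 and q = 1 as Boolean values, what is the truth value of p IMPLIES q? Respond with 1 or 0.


p = 0, q = 1
Operation: p IMPLIES q
Evaluate: 0 IMPLIES 1 = 1

1


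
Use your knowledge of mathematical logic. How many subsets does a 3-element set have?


The power set of a set with n elements has 2^n elements.
|P(S)| = 2^3 = 8

8


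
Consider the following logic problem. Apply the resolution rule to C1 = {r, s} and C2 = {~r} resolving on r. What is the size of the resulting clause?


Remove r from C1 and ~r from C2.
C1 remainder: {s}
C2 remainder: {}
Union (resolvent): {s}
Resolvent has 1 literal(s).

1


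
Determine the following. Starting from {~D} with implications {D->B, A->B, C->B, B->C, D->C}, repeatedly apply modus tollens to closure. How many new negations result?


Initial negated facts: {~D}
Apply modus tollens to closure:
  (no implication fires)
Final negated: {~D}
New negations: {(none)}
Count = 0

0


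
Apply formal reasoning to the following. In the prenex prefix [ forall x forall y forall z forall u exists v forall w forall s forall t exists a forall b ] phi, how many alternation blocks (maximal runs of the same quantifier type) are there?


Quantifier-type sequence: A A A A E A A A E A  (A=forall, E=exists)
Group into maximal same-type runs:
  Ax4 | Ex1 | Ax3 | Ex1 | Ax1
Number of blocks = 5

5


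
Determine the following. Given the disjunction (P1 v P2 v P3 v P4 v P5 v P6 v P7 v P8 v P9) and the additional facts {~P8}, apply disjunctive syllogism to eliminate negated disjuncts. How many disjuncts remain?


Original disjuncts (9): P1, P2, P3, P4, P5, P6, P7, P8, P9
Negated (eliminate): ~P8
Remaining disjuncts: P1, P2, P3, P4, P5, P6, P7, P9
Count = 9 - 1 = 8

8


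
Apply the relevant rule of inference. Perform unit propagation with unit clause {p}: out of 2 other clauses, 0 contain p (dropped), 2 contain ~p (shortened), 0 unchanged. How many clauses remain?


Satisfied (removed): 0
Shortened (remain): 2
Unchanged (remain): 0
Remaining = 2 + 0 = 2

2


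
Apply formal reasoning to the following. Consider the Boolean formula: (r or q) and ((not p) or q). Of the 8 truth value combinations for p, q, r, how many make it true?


Evaluate all 8 assignments for p, q, r:
p=0, q=0, r=0: 0
p=0, q=0, r=1: 1
p=0, q=1, r=0: 1
p=0, q=1, r=1: 1
p=1, q=0, r=0: 0
p=1, q=0, r=1: 0
p=1, q=1, r=0: 1
p=1, q=1, r=1: 1
Satisfying count = 5

5


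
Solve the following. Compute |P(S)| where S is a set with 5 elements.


The power set of a set with n elements has 2^n elements.
|P(S)| = 2^5 = 32

32


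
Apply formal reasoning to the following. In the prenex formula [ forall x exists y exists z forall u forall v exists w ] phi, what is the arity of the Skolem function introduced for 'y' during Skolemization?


Quantifier prefix: forall x exists y exists z forall u forall v exists w
'y' is existentially quantified at position 2.
Universal variables preceding it: x
Skolem function arity = 1

1


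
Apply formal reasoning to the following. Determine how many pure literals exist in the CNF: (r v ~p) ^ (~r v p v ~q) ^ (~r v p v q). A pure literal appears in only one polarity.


Check each variable for pure literal status:
p: mixed (not pure)
q: mixed (not pure)
r: mixed (not pure)
Pure literal count = 0

0


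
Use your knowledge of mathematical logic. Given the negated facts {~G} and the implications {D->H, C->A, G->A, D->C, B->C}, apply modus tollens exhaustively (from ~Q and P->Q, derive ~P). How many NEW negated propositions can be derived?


Initial negated facts: {~G}
Apply modus tollens to closure:
  (no implication fires)
Final negated: {~G}
New negations: {(none)}
Count = 0

0


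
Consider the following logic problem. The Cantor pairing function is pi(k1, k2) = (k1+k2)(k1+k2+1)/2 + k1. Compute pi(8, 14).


k1 + k2 = 22
(k1+k2)(k1+k2+1)/2 = 22 * 23 / 2 = 253
pi = 253 + 8 = 261

261


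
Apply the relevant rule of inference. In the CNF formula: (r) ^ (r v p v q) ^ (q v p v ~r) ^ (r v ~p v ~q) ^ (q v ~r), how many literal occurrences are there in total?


Counting literals in each clause:
Clause 1: 1 literal(s)
Clause 2: 3 literal(s)
Clause 3: 3 literal(s)
Clause 4: 3 literal(s)
Clause 5: 2 literal(s)
Total = 12

12


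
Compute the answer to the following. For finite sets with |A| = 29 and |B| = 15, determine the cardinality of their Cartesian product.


The Cartesian product A x B contains all ordered pairs (a, b).
|A x B| = |A| * |B| = 29 * 15 = 435

435


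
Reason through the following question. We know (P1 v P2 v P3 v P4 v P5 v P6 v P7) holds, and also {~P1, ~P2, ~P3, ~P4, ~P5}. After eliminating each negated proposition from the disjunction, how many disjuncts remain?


Original disjuncts (7): P1, P2, P3, P4, P5, P6, P7
Negated (eliminate): ~P1, ~P2, ~P3, ~P4, ~P5
Remaining disjuncts: P6, P7
Count = 7 - 5 = 2

2


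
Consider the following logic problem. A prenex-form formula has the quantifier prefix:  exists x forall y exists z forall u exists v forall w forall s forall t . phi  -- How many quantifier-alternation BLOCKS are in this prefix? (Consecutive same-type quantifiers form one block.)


Quantifier-type sequence: E A E A E A A A  (A=forall, E=exists)
Group into maximal same-type runs:
  Ex1 | Ax1 | Ex1 | Ax1 | Ex1 | Ax3
Number of blocks = 6

6


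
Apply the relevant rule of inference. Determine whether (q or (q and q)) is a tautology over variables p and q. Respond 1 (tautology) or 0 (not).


Check all 4 assignments:
p=0, q=0: 0
p=0, q=1: 1
p=1, q=0: 0
p=1, q=1: 1
Satisfying count = 2/4.
Tautology iff count = 4: no.

0


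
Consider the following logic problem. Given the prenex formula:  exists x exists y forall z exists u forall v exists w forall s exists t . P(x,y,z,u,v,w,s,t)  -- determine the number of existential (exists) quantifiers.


Quantifier prefix: exists x exists y forall z exists u forall v exists w forall s exists t
Mark each quantifier type:
  E E U E U E U E
Universal count = 3, Existential count = 5
Asked for existential (exists) quantifiers: 5

5


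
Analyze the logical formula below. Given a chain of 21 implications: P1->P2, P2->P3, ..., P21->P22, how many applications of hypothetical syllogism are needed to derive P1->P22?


With 21 implications in a chain connecting 22 propositions:
P1->P2, P2->P3, ..., P21->P22
Steps needed = (number of implications) - 1 = 21 - 1 = 20

20


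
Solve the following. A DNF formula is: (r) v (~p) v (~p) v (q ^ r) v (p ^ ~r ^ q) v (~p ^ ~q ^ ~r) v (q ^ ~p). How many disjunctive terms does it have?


A DNF formula is a disjunction of terms (conjunctions).
Terms are separated by v.
Counting the disjuncts: 7 terms.

7


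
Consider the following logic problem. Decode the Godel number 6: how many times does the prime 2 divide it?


Factorize 6 by dividing by 2 repeatedly.
Division steps: 2 divides 6 exactly 1 time(s).
Exponent of 2 = 1

1


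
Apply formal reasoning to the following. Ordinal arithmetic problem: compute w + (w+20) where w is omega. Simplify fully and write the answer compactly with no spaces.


Compute w + (w+20).
Ordinal + is associative but NOT commutative; for finite n>0, n + w = w but w + n stays w+n.
w + (w+20) = (w+w) + 20 = w*2+20.
Result = w*2+20

w*2+20


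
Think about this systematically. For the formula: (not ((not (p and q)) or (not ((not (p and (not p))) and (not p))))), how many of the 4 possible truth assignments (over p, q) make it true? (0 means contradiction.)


Check all 4 assignments:
p=0, q=0: 0
p=0, q=1: 0
p=1, q=0: 0
p=1, q=1: 0
Count of True = 0

0


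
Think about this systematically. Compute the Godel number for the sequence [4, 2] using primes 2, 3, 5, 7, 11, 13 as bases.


Encode each element as an exponent of the corresponding prime:
  2^4 = 16
  3^2 = 9
Product = 16 * 9 = 144

144


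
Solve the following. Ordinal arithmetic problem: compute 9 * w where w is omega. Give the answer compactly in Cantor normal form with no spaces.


Compute 9 * w.
Ordinal * is associative and left-distributive over +, but NOT commutative; for finite n>1, n*w = w but w*n stays w*n.
For finite n>0, n * w = sup{n*k : k<w} = w. So 9 * w = w.
Result = w

w


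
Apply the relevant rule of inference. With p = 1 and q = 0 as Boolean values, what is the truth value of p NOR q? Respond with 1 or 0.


p = 1, q = 0
Operation: p NOR q
Evaluate: 1 NOR 0 = 0

0


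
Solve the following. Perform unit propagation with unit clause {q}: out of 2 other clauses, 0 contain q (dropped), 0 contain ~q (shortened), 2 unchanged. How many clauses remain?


Satisfied (removed): 0
Shortened (remain): 0
Unchanged (remain): 2
Remaining = 0 + 2 = 2

2


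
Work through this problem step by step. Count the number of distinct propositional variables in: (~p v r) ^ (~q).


Identify each variable that appears in the formula.
Variables found: p, q, r
Count = 3

3


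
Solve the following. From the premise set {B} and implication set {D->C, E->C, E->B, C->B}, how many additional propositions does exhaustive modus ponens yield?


Initial facts: {B}
Apply modus ponens to closure:
  (no implication fires)
Final known: {B}
New propositions: {(none)}
Count = 0

0


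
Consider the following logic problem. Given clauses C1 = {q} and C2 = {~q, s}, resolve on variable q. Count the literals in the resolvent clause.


Remove q from C1 and ~q from C2.
C1 remainder: {}
C2 remainder: {s}
Union (resolvent): {s}
Resolvent has 1 literal(s).

1


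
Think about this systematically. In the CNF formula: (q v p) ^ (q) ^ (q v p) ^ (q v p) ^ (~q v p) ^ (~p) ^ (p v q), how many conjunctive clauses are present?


A CNF formula is a conjunction of clauses.
Clauses are separated by ^.
Counting the conjuncts: 7 clauses.

7


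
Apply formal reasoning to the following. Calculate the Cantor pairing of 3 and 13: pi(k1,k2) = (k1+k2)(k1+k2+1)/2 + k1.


k1 + k2 = 16
(k1+k2)(k1+k2+1)/2 = 16 * 17 / 2 = 136
pi = 136 + 3 = 139

139


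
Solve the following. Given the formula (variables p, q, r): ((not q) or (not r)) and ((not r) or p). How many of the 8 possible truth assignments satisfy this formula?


Evaluate all 8 assignments for p, q, r:
p=0, q=0, r=0: 1
p=0, q=0, r=1: 0
p=0, q=1, r=0: 1
p=0, q=1, r=1: 0
p=1, q=0, r=0: 1
p=1, q=0, r=1: 1
p=1, q=1, r=0: 1
p=1, q=1, r=1: 0
Satisfying count = 5

5


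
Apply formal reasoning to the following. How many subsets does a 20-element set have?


The power set of a set with n elements has 2^n elements.
|P(S)| = 2^20 = 1048576

1048576


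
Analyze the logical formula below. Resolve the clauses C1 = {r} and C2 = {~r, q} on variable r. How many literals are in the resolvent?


Remove r from C1 and ~r from C2.
C1 remainder: {}
C2 remainder: {q}
Union (resolvent): {q}
Resolvent has 1 literal(s).

1


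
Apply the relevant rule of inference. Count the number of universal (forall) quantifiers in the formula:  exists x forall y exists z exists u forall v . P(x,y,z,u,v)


Quantifier prefix: exists x forall y exists z exists u forall v
Mark each quantifier type:
  E U E E U
Universal count = 2, Existential count = 3
Asked for universal (forall) quantifiers: 2

2


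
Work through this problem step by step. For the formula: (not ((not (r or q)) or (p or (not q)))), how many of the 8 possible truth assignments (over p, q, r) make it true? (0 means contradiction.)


Check all 8 assignments:
p=0, q=0, r=0: 0
p=0, q=0, r=1: 0
p=0, q=1, r=0: 1
p=0, q=1, r=1: 1
p=1, q=0, r=0: 0
p=1, q=0, r=1: 0
p=1, q=1, r=0: 0
p=1, q=1, r=1: 0
Count of True = 2

2


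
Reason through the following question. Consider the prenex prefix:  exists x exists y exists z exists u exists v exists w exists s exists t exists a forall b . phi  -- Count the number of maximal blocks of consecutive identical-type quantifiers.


Quantifier-type sequence: E E E E E E E E E A  (A=forall, E=exists)
Group into maximal same-type runs:
  Ex9 | Ax1
Number of blocks = 2

2


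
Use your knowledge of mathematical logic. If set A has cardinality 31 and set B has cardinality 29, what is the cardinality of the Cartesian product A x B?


The Cartesian product A x B contains all ordered pairs (a, b).
|A x B| = |A| * |B| = 31 * 29 = 899

899


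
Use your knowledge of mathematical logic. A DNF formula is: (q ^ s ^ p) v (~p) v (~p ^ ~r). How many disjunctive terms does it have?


A DNF formula is a disjunction of terms (conjunctions).
Terms are separated by v.
Counting the disjuncts: 3 terms.

3


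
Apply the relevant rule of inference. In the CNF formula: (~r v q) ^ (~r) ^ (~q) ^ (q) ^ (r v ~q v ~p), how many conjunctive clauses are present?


A CNF formula is a conjunction of clauses.
Clauses are separated by ^.
Counting the conjuncts: 5 clauses.

5


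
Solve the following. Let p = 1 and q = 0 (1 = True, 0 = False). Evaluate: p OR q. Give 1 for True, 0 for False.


p = 1, q = 0
Operation: p OR q
Evaluate: 1 OR 0 = 1

1


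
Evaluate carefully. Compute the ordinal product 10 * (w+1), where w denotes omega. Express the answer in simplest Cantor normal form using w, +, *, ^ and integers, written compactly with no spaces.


Compute 10 * (w+1).
Ordinal * is associative and left-distributive over +, but NOT commutative; for finite n>1, n*w = w but w*n stays w*n.
By left-distributivity: 10 * (w+1) = 10*w + 10*1 = w + 10 = w+10.
Result = w+10

w+10


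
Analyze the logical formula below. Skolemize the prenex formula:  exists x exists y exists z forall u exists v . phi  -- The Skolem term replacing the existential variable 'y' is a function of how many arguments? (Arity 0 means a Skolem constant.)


Quantifier prefix: exists x exists y exists z forall u exists v
'y' is existentially quantified at position 2.
No universal quantifiers precede it.
Skolem function arity = 0 (a Skolem constant)

0


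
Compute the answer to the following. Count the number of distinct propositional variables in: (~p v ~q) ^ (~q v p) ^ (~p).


Identify each variable that appears in the formula.
Variables found: p, q
Count = 2

2


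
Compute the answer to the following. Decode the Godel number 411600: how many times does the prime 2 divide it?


Factorize 411600 by dividing by 2 repeatedly.
Division steps: 2 divides 411600 exactly 4 time(s).
Exponent of 2 = 4

4


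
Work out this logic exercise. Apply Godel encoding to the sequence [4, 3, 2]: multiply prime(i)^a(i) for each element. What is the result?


Encode each element as an exponent of the corresponding prime:
  2^4 = 16
  3^3 = 27
  5^2 = 25
Product = 16 * 27 * 25 = 10800

10800


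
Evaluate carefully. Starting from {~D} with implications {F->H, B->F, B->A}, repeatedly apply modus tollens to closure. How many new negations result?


Initial negated facts: {~D}
Apply modus tollens to closure:
  (no implication fires)
Final negated: {~D}
New negations: {(none)}
Count = 0

0


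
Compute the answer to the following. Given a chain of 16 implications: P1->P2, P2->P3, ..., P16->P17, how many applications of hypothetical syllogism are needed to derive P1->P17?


With 16 implications in a chain connecting 17 propositions:
P1->P2, P2->P3, ..., P16->P17
Steps needed = (number of implications) - 1 = 16 - 1 = 15

15


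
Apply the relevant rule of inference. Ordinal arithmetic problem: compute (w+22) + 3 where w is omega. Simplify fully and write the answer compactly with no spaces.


Compute (w+22) + 3.
Ordinal + is associative but NOT commutative; for finite n>0, n + w = w but w + n stays w+n.
By associativity: (w+22) + 3 = w + (22+3) = w+25.
Result = w+25

w+25


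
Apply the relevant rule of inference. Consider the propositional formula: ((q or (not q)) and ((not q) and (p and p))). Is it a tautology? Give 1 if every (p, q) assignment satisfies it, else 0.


Check all 4 assignments:
p=0, q=0: 0
p=0, q=1: 0
p=1, q=0: 1
p=1, q=1: 0
Satisfying count = 1/4.
Tautology iff count = 4: no.

0


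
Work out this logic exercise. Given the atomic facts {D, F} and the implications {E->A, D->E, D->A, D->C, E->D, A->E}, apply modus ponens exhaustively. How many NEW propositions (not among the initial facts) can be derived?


Initial facts: {D, F}
Apply modus ponens to closure:
  D and D->E  =>  E
  D and D->A  =>  A
  D and D->C  =>  C
Final known: {A, C, D, E, F}
New propositions: {A, C, E}
Count = 3

3


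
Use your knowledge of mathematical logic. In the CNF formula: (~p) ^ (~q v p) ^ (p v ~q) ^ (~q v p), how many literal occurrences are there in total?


Counting literals in each clause:
Clause 1: 1 literal(s)
Clause 2: 2 literal(s)
Clause 3: 2 literal(s)
Clause 4: 2 literal(s)
Total = 7

7


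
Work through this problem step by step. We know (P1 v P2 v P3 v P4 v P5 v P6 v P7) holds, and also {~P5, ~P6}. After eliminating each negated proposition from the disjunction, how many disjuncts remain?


Original disjuncts (7): P1, P2, P3, P4, P5, P6, P7
Negated (eliminate): ~P5, ~P6
Remaining disjuncts: P1, P2, P3, P4, P7
Count = 7 - 2 = 5

5


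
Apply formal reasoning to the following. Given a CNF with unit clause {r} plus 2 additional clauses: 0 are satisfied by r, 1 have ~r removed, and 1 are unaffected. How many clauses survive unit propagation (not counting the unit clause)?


Satisfied (removed): 0
Shortened (remain): 1
Unchanged (remain): 1
Remaining = 1 + 1 = 2

2


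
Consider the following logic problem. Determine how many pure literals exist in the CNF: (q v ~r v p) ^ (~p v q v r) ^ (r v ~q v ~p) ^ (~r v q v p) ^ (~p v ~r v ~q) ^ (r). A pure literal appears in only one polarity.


Check each variable for pure literal status:
p: mixed (not pure)
q: mixed (not pure)
r: mixed (not pure)
Pure literal count = 0

0


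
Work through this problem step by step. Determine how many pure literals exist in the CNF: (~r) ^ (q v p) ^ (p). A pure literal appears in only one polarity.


Check each variable for pure literal status:
p: pure positive
q: pure positive
r: pure negative
Pure literal count = 3

3


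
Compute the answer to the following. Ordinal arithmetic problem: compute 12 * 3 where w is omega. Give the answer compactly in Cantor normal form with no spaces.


Compute 12 * 3.
Ordinal * is associative and left-distributive over +, but NOT commutative; for finite n>1, n*w = w but w*n stays w*n.
Both finite; ordinal * agrees with natural *: 12 * 3 = 36.
Result = 36

36


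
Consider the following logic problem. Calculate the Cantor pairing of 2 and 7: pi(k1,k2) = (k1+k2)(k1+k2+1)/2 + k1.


k1 + k2 = 9
(k1+k2)(k1+k2+1)/2 = 9 * 10 / 2 = 45
pi = 45 + 2 = 47

47


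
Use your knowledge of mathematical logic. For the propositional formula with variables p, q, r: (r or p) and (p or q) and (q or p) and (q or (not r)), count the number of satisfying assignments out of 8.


Evaluate all 8 assignments for p, q, r:
p=0, q=0, r=0: 0
p=0, q=0, r=1: 0
p=0, q=1, r=0: 0
p=0, q=1, r=1: 1
p=1, q=0, r=0: 1
p=1, q=0, r=1: 0
p=1, q=1, r=0: 1
p=1, q=1, r=1: 1
Satisfying count = 4

4


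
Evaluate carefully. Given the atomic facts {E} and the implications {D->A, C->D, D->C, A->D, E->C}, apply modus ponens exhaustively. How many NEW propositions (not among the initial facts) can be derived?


Initial facts: {E}
Apply modus ponens to closure:
  E and E->C  =>  C
  C and C->D  =>  D
  D and D->A  =>  A
Final known: {A, C, D, E}
New propositions: {A, C, D}
Count = 3

3
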